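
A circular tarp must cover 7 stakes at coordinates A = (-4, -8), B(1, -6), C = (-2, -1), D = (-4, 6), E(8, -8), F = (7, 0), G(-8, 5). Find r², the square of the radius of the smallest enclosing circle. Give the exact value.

The farthest pair is E–G with squared distance 425. The circle on this segment as diameter has centre (0, -1.5) and r² = 425/4 = 106.25.
Check A: distance² to centre = 58.25 ≤ 106.25, so it lies inside.
All remaining points lie in this disk, and no smaller disk contains both endpoints, so this is the minimum enclosing circle.

106.25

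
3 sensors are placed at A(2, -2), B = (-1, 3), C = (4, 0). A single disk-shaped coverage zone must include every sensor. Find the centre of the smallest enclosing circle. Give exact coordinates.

Side lengths²: AB² = 34, AC² = 8, BC² = 34.
Since BC² = 34 < 34 + 8 = 42, the triangle is acute, so the smallest enclosing circle is the circumcircle.
Circumcentre = (1.125, 0.875), r² = 9.03125.
Centre = (1.125, 0.875).

(1.125, 0.875)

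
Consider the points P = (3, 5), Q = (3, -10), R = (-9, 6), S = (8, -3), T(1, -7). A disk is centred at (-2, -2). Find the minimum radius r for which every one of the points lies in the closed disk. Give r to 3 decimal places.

10.630

The required radius is the distance from (-2, -2) to the farthest point.
Squared distances: 74, 89, 113, 101, 34.
Maximum is 113, attained at R.
r = √113 ≈ 10.630.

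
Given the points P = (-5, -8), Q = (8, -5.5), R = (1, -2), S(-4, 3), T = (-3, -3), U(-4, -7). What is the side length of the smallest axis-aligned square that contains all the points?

The bounding box has width 13 and height 11.
An axis-aligned square enclosing the set must have side ≥ max(width, height).
So the minimum side is max(13, 11) = 13.

13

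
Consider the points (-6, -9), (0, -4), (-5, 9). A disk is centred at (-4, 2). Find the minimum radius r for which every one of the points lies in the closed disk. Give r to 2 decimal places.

11.18

The required radius is the distance from (-4, 2) to the farthest point.
Squared distances: 125, 52, 50.
Maximum is 125, attained at (-6, -9).
r = √125 ≈ 11.18.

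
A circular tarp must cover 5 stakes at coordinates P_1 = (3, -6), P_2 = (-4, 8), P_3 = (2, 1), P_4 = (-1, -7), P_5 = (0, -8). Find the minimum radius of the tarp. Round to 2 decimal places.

8.25

A smallest enclosing disk is always determined by at most three of the input points on its boundary.
The farthest pair is P_2–P_5 with squared distance 272. The circle on this segment as diameter has centre (-2, 0) and r² = 272/4 = 68.
Check P_1: distance² to centre = 61 ≤ 68, so it lies inside.
All remaining points lie in this disk, and no smaller disk contains both endpoints, so this is the minimum enclosing circle.
r = √68 ≈ 8.25.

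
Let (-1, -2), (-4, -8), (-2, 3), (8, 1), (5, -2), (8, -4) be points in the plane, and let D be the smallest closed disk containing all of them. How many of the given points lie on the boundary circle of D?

A smallest enclosing disk is always determined by at most three of the input points on its boundary.
The minimum enclosing circle is determined by three boundary points: (-4, -8), (-2, 3), (8, 1).
Their circumcentre is (73/38, -129/38) with r² = 40625/722.
The farthest remaining point (8, -4) is at distance² 26945/722 ≤ 40625/722.
The points at distance exactly r from the centre are (-4, -8), (-2, 3), (8, 1) — 3 points.

3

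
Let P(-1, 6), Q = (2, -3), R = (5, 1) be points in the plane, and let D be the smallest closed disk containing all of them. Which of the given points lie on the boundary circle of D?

P, Q

Side lengths²: PQ² = 90, PR² = 61, QR² = 25.
Since PQ² = 90 ≥ 61 + 25 = 86, the angle opposite PQ is not acute, so the smallest enclosing circle has PQ as diameter.
Centre = midpoint of PQ = (0.5, 1.5), r² = 90/4 = 22.5.
The points at distance exactly r from the centre are P, Q — 2 points.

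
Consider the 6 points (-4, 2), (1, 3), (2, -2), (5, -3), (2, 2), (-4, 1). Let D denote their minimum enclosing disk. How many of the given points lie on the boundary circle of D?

By Welzl's lemma the MEC is supported by two points (diametrically opposite) or three points (on a circumcircle).
The farthest pair is (-4, 2)–(5, -3) with squared distance 106. The circle on this segment as diameter has centre (0.5, -0.5) and r² = 106/4 = 26.5.
Check (1, 3): distance² to centre = 12.5 ≤ 26.5, so it lies inside.
All remaining points lie in this disk, and no smaller disk contains both endpoints, so this is the minimum enclosing circle.
The points at distance exactly r from the centre are (-4, 2), (5, -3) — 2 points.

2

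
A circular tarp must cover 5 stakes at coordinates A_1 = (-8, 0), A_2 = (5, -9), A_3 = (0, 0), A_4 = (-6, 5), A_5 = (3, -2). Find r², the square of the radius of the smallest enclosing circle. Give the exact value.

79.25

The farthest pair is A_2–A_4 with squared distance 317. The circle on this segment as diameter has centre (-0.5, -2) and r² = 317/4 = 79.25.
Check A_1: distance² to centre = 60.25 ≤ 79.25, so it lies inside.
All remaining points lie in this disk, and no smaller disk contains both endpoints, so this is the minimum enclosing circle.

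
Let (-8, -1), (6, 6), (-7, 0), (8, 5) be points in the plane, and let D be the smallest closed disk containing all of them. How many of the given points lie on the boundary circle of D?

The minimum enclosing circle of a finite set is fixed by two of the points (as a diameter) or three (as a circumcircle).
The farthest pair is (-8, -1)–(8, 5) with squared distance 292. The circle on this segment as diameter has centre (0, 2) and r² = 292/4 = 73.
Check (6, 6): distance² to centre = 52 ≤ 73, so it lies inside.
All remaining points lie in this disk, and no smaller disk contains both endpoints, so this is the minimum enclosing circle.
The points at distance exactly r from the centre are (-8, -1), (8, 5) — 2 points.

2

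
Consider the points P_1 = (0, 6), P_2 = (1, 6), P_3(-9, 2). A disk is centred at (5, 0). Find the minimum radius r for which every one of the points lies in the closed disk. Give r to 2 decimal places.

The required radius is the distance from (5, 0) to the farthest point.
Squared distances: 61, 52, 200.
Maximum is 200, attained at P_3.
r = √200 ≈ 14.14.

14.14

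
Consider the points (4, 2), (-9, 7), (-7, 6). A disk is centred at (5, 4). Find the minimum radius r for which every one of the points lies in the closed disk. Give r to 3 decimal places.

14.318

The required radius is the distance from (5, 4) to the farthest point.
Squared distances: 5, 205, 148.
Maximum is 205, attained at (-9, 7).
r = √205 ≈ 14.318.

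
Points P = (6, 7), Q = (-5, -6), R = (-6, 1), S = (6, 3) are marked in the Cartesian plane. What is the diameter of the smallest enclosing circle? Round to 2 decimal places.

The farthest pair is P–Q with squared distance 290. The circle on this segment as diameter has centre (0.5, 0.5) and r² = 290/4 = 72.5.
Check R: distance² to centre = 42.5 ≤ 72.5, so it lies inside.
All remaining points lie in this disk, and no smaller disk contains both endpoints, so this is the minimum enclosing circle.
Diameter = 2r = 2√(72.5) ≈ 17.03.

17.03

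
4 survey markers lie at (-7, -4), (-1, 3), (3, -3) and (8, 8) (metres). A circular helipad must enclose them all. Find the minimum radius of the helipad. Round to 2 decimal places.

The minimum enclosing circle of a finite set is fixed by two of the points (as a diameter) or three (as a circumcircle).
The farthest pair is (-7, -4)–(8, 8) with squared distance 369. The circle on this segment as diameter has centre (0.5, 2) and r² = 369/4 = 92.25.
Check (-1, 3): distance² to centre = 3.25 ≤ 92.25, so it lies inside.
All remaining points lie in this disk, and no smaller disk contains both endpoints, so this is the minimum enclosing circle.
r = √(92.25) ≈ 9.60.

9.60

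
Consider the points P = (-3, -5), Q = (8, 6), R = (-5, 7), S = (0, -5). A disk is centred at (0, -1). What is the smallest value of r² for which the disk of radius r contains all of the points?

113

The required radius is the distance from (0, -1) to the farthest point.
Squared distances: 25, 113, 89, 16.
Maximum is 113, attained at Q.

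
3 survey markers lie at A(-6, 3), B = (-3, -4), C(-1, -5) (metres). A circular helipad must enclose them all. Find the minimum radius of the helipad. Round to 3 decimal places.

Side lengths²: AB² = 58, AC² = 89, BC² = 5.
Since AC² = 89 ≥ 58 + 5 = 63, the angle opposite AC is not acute, so the smallest enclosing circle has AC as diameter.
Centre = midpoint of AC = (-3.5, -1), r² = 89/4 = 22.25.
r = √(22.25) ≈ 4.717.

4.717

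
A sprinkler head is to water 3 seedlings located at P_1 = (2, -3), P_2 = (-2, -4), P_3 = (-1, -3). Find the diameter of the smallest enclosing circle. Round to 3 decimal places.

Side lengths²: P_1P_2² = 17, P_1P_3² = 9, P_2P_3² = 2.
Since P_1P_2² = 17 ≥ 9 + 2 = 11, the angle opposite P_1P_2 is not acute, so the smallest enclosing circle has P_1P_2 as diameter.
Centre = midpoint of P_1P_2 = (0, -3.5), r² = 17/4 = 4.25.
Diameter = 2r = 2√(4.25) ≈ 4.123.

4.123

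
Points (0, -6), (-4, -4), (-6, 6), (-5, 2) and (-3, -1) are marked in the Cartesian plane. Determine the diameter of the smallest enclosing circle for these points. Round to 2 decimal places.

By Welzl's lemma the MEC is supported by two points (diametrically opposite) or three points (on a circumcircle).
The farthest pair is (0, -6)–(-6, 6) with squared distance 180. The circle on this segment as diameter has centre (-3, 0) and r² = 180/4 = 45.
Check (-4, -4): distance² to centre = 17 ≤ 45, so it lies inside.
All remaining points lie in this disk, and no smaller disk contains both endpoints, so this is the minimum enclosing circle.
Diameter = 2r = 2√45 ≈ 13.42.

13.42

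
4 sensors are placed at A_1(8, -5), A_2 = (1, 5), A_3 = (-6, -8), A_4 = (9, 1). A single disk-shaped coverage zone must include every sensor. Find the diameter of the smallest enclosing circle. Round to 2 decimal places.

By Welzl's lemma the MEC is supported by two points (diametrically opposite) or three points (on a circumcircle).
The farthest pair is A_3–A_4 with squared distance 306. The circle on this segment as diameter has centre (1.5, -3.5) and r² = 306/4 = 76.5.
Check A_1: distance² to centre = 44.5 ≤ 76.5, so it lies inside.
All remaining points lie in this disk, and no smaller disk contains both endpoints, so this is the minimum enclosing circle.
Diameter = 2r = 2√(76.5) ≈ 17.49.

17.49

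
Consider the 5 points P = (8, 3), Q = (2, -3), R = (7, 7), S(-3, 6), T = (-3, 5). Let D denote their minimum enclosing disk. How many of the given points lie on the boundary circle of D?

3

A smallest enclosing disk is always determined by at most three of the input points on its boundary.
The minimum enclosing circle is determined by three boundary points: Q, R, S.
Their circumcentre is (89/38, 117/38) with r² = 26765/722.
The farthest remaining point T is at distance² 23269/722 ≤ 26765/722.
The points at distance exactly r from the centre are Q, R, S — 3 points.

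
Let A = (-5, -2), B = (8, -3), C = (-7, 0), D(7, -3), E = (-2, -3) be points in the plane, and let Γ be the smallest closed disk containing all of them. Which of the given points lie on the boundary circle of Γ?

The minimum enclosing circle of a finite set is fixed by two of the points (as a diameter) or three (as a circumcircle).
The farthest pair is B–C with squared distance 234. The circle on this segment as diameter has centre (0.5, -1.5) and r² = 234/4 = 58.5.
Check A: distance² to centre = 30.5 ≤ 58.5, so it lies inside.
All remaining points lie in this disk, and no smaller disk contains both endpoints, so this is the minimum enclosing circle.
The points at distance exactly r from the centre are B, C — 2 points.

B, C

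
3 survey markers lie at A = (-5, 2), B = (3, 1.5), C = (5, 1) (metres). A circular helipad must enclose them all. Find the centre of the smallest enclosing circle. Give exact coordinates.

(0, 1.5)

Side lengths²: AB² = 64.25, AC² = 101, BC² = 4.25.
Since AC² = 101 ≥ 64.25 + 4.25 = 68.5, the angle opposite AC is not acute, so the smallest enclosing circle has AC as diameter.
Centre = midpoint of AC = (0, 1.5), r² = 101/4 = 25.25.
Centre = (0, 1.5).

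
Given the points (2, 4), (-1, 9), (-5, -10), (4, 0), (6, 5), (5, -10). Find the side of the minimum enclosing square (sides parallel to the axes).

19

The bounding box has width 11 and height 19.
An axis-aligned square enclosing the set must have side ≥ max(width, height).
So the minimum side is max(11, 19) = 19.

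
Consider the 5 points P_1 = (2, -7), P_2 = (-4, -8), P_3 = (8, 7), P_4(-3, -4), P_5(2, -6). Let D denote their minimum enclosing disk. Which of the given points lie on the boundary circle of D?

The farthest pair is P_2–P_3 with squared distance 369. The circle on this segment as diameter has centre (2, -0.5) and r² = 369/4 = 92.25.
Check P_1: distance² to centre = 42.25 ≤ 92.25, so it lies inside.
All remaining points lie in this disk, and no smaller disk contains both endpoints, so this is the minimum enclosing circle.
The points at distance exactly r from the centre are P_2, P_3 — 2 points.

P_2, P_3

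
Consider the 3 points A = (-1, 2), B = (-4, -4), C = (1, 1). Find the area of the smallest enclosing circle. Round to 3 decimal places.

Side lengths²: AB² = 45, AC² = 5, BC² = 50.
Since BC² = 50 ≥ 45 + 5 = 50, the angle opposite BC is not acute, so the smallest enclosing circle has BC as diameter.
Centre = midpoint of BC = (-1.5, -1.5), r² = 50/4 = 12.5.
Area = π·r² = π·12.5 ≈ 39.270.

39.270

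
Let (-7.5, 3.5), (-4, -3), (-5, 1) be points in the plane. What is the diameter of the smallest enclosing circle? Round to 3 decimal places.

Call the three points A, B, C in the order given.
Side lengths²: AB² = 54.5, AC² = 12.5, BC² = 17.
Since AB² = 54.5 ≥ 17 + 12.5 = 29.5, the angle opposite AB is not acute, so the smallest enclosing circle has AB as diameter.
Centre = midpoint of AB = (-5.75, 0.25), r² = 54.5/4 = 13.625.
Diameter = 2r = 2√(13.625) ≈ 7.382.

7.382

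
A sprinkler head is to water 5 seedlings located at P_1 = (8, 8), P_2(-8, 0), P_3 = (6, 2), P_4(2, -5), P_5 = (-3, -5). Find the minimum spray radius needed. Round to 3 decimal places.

8.975

The minimum enclosing circle is determined by three boundary points: P_1, P_2, P_5.
Their circumcentre is (1/3, 10/3) with r² = 725/9.
The farthest remaining point P_4 is at distance² 650/9 ≤ 725/9.
r = √(725/9) ≈ 8.975.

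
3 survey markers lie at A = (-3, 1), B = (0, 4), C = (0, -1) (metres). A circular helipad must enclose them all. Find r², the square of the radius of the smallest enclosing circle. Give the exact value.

6.5

Side lengths²: AB² = 18, AC² = 13, BC² = 25.
Since BC² = 25 < 18 + 13 = 31, the triangle is acute, so the smallest enclosing circle is the circumcircle.
Circumcentre = (-0.5, 1.5), r² = 6.5.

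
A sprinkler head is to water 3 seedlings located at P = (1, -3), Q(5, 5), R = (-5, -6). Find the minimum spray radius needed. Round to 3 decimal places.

7.433

Side lengths²: PQ² = 80, PR² = 45, QR² = 221.
Since QR² = 221 ≥ 80 + 45 = 125, the angle opposite QR is not acute, so the smallest enclosing circle has QR as diameter.
Centre = midpoint of QR = (0, -0.5), r² = 221/4 = 55.25.
r = √(55.25) ≈ 7.433.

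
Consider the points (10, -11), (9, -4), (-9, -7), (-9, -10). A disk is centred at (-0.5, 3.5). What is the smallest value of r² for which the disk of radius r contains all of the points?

The required radius is the distance from (-0.5, 3.5) to the farthest point.
Squared distances: 320.5, 146.5, 182.5, 254.5.
Maximum is 320.5, attained at (10, -11).

320.5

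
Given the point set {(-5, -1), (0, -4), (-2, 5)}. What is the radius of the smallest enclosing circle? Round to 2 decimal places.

Call the three points A, B, C in the order given.
Side lengths²: AB² = 34, AC² = 45, BC² = 85.
Since BC² = 85 ≥ 45 + 34 = 79, the angle opposite BC is not acute, so the smallest enclosing circle has BC as diameter.
Centre = midpoint of BC = (-1, 0.5), r² = 85/4 = 21.25.
r = √(21.25) ≈ 4.61.

4.61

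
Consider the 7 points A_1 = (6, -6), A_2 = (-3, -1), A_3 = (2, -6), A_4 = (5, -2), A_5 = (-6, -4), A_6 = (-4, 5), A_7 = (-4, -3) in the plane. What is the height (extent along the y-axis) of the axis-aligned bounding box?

11

max y = 5, min y = -6, so height = 11.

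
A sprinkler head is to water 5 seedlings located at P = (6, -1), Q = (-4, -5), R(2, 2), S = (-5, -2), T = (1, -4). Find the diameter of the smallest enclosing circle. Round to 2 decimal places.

11.06

The minimum enclosing circle of a finite set is fixed by two of the points (as a diameter) or three (as a circumcircle).
The minimum enclosing circle is determined by three boundary points: P, Q, S.
Their circumcentre is (9/17, -31/17) with r² = 8845/289.
The farthest remaining point R is at distance² 4850/289 ≤ 8845/289.
Diameter = 2r = 2√(8845/289) ≈ 11.06.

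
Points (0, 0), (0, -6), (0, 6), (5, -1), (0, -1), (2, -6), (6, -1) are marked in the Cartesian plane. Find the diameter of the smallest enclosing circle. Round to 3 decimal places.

A smallest enclosing disk is always determined by at most three of the input points on its boundary.
The farthest pair is (0, 6)–(2, -6) with squared distance 148. The circle on this segment as diameter has centre (1, 0) and r² = 148/4 = 37.
Check (0, 0): distance² to centre = 1 ≤ 37, so it lies inside.
All remaining points lie in this disk, and no smaller disk contains both endpoints, so this is the minimum enclosing circle.
Diameter = 2r = 2√37 ≈ 12.166.

12.166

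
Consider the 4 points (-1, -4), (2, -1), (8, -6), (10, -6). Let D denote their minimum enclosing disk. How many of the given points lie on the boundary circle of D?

The minimum enclosing circle of a finite set is fixed by two of the points (as a diameter) or three (as a circumcircle).
The farthest pair is (-1, -4)–(10, -6) with squared distance 125. The circle on this segment as diameter has centre (4.5, -5) and r² = 125/4 = 31.25.
Check (2, -1): distance² to centre = 22.25 ≤ 31.25, so it lies inside.
All remaining points lie in this disk, and no smaller disk contains both endpoints, so this is the minimum enclosing circle.
The points at distance exactly r from the centre are (-1, -4), (10, -6) — 2 points.

2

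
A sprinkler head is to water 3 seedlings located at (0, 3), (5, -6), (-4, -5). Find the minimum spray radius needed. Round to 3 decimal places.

Call the three points A, B, C in the order given.
Side lengths²: AB² = 106, AC² = 80, BC² = 82.
Since AB² = 106 < 82 + 80 = 162, the triangle is acute, so the smallest enclosing circle is the circumcircle.
Circumcentre = (16/19, -46/19), r² = 10865/361.
r = √(10865/361) ≈ 5.486.

5.486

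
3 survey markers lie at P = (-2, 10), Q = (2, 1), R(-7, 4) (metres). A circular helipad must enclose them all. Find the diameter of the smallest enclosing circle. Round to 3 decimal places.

10.576

Side lengths²: PQ² = 97, PR² = 61, QR² = 90.
Since PQ² = 97 < 90 + 61 = 151, the triangle is acute, so the smallest enclosing circle is the circumcircle.
Circumcentre = (-81/46, 217/46), r² = 29585/1058.
Diameter = 2r = 2√(29585/1058) ≈ 10.576.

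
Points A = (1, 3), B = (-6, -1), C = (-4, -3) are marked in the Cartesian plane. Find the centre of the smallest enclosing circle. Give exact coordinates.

(-51/22, 15/22)

Side lengths²: AB² = 65, AC² = 61, BC² = 8.
Since AB² = 65 < 61 + 8 = 69, the triangle is acute, so the smallest enclosing circle is the circumcircle.
Circumcentre = (-51/22, 15/22), r² = 3965/242.
Centre = (-51/22, 15/22).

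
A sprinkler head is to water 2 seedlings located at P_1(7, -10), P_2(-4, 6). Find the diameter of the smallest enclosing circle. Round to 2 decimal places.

The smallest circle enclosing two points has them as diameter endpoints.
Centre = midpoint = (1.5, -2); r² = |P_1P_2|²/4 = 377/4 = 94.25.
Diameter = 2r = 2√(94.25) ≈ 19.42.

19.42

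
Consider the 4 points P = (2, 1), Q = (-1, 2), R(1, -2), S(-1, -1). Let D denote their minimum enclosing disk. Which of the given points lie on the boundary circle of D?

A smallest enclosing disk is always determined by at most three of the input points on its boundary.
The farthest pair is Q–R with squared distance 20. The circle on this segment as diameter has centre (0, 0) and r² = 20/4 = 5.
Check P: distance² to centre = 5 ≤ 5, so it lies inside.
All remaining points lie in this disk, and no smaller disk contains both endpoints, so this is the minimum enclosing circle.
The points at distance exactly r from the centre are P, Q, R — 3 points.

P, Q, R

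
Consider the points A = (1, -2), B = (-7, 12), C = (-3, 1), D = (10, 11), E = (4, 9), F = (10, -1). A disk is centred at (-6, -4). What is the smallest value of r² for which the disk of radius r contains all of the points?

481

The required radius is the distance from (-6, -4) to the farthest point.
Squared distances: 53, 257, 34, 481, 269, 265.
Maximum is 481, attained at D.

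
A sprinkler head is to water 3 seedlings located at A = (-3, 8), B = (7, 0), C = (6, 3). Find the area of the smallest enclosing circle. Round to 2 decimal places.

128.81

Side lengths²: AB² = 164, AC² = 106, BC² = 10.
Since AB² = 164 ≥ 106 + 10 = 116, the angle opposite AB is not acute, so the smallest enclosing circle has AB as diameter.
Centre = midpoint of AB = (2, 4), r² = 164/4 = 41.
Area = π·r² = π·41 ≈ 128.81.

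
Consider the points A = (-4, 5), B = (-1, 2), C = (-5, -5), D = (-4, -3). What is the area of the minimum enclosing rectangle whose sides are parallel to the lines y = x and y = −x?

In coordinates u = x + y, v = x − y the rectangle is axis-aligned; the map (x,y)→(u,v) scales areas by 2.
u-values: 1, 1, -10, -7; range = 1 − (-10) = 11.
v-values: -9, -3, 0, -1; range = 0 − (-9) = 9.
Area = (11 × 9) / 2 = 49.5.

49.5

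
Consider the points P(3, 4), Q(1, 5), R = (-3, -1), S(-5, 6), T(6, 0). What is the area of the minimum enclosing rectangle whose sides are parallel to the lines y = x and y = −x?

93.5

In coordinates u = x + y, v = x − y the rectangle is axis-aligned; the map (x,y)→(u,v) scales areas by 2.
u-values: 7, 6, -4, 1, 6; range = 7 − (-4) = 11.
v-values: -1, -4, -2, -11, 6; range = 6 − (-11) = 17.
Area = (11 × 17) / 2 = 93.5.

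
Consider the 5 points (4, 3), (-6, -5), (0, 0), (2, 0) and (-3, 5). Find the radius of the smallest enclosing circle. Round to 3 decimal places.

The minimum enclosing circle of a finite set is fixed by two of the points (as a diameter) or three (as a circumcircle).
The farthest pair is (4, 3)–(-6, -5) with squared distance 164. The circle on this segment as diameter has centre (-1, -1) and r² = 164/4 = 41.
Check (0, 0): distance² to centre = 2 ≤ 41, so it lies inside.
All remaining points lie in this disk, and no smaller disk contains both endpoints, so this is the minimum enclosing circle.
r = √41 ≈ 6.403.

6.403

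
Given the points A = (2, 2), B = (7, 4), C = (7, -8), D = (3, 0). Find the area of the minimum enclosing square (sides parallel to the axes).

The bounding box has width 5 and height 12.
An axis-aligned square enclosing the set must have side ≥ max(width, height).
So the minimum side is max(5, 12) = 12.
Area = 12² = 144.

144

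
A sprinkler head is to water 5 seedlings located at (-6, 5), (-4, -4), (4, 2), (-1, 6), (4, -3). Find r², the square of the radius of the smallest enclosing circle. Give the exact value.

By Welzl's lemma the MEC is supported by two points (diametrically opposite) or three points (on a circumcircle).
The farthest pair is (-6, 5)–(4, -3) with squared distance 164. The circle on this segment as diameter has centre (-1, 1) and r² = 164/4 = 41.
Check (-4, -4): distance² to centre = 34 ≤ 41, so it lies inside.
All remaining points lie in this disk, and no smaller disk contains both endpoints, so this is the minimum enclosing circle.

41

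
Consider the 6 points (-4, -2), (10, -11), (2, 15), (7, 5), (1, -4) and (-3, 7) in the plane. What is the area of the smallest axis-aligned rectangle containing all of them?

364

x ranges over [-4, 10], width 14.
y ranges over [-11, 15], height 26.
Area = 14 × 26 = 364.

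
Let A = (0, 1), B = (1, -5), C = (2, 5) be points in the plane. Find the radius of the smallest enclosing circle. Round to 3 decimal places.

Side lengths²: AB² = 37, AC² = 20, BC² = 101.
Since BC² = 101 ≥ 37 + 20 = 57, the angle opposite BC is not acute, so the smallest enclosing circle has BC as diameter.
Centre = midpoint of BC = (1.5, 0), r² = 101/4 = 25.25.
r = √(25.25) ≈ 5.025.

5.025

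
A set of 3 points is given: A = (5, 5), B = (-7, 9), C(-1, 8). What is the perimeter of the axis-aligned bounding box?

32

Width = max x − min x = 5 − (-7) = 12.
Height = max y − min y = 9 − 5 = 4.
Perimeter = 2(12 + 4) = 32.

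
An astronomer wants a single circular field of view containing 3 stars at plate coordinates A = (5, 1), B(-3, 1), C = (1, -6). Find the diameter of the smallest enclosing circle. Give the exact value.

Side lengths²: AB² = 64, AC² = 65, BC² = 65.
Since BC² = 65 < 65 + 64 = 129, the triangle is acute, so the smallest enclosing circle is the circumcircle.
Circumcentre = (1, -19/14), r² = 4225/196.
Diameter = 2r = 2√(4225/196) = 65/7.

65/7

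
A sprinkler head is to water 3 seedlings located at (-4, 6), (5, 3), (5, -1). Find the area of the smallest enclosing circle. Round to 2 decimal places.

102.10

Call the three points A, B, C in the order given.
Side lengths²: AB² = 90, AC² = 130, BC² = 16.
Since AC² = 130 ≥ 90 + 16 = 106, the angle opposite AC is not acute, so the smallest enclosing circle has AC as diameter.
Centre = midpoint of AC = (0.5, 2.5), r² = 130/4 = 32.5.
Area = π·r² = π·32.5 ≈ 102.10.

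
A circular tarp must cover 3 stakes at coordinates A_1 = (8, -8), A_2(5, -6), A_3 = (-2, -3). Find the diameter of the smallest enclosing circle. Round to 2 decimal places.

11.18

Side lengths²: A_1A_2² = 13, A_1A_3² = 125, A_2A_3² = 58.
Since A_1A_3² = 125 ≥ 58 + 13 = 71, the angle opposite A_1A_3 is not acute, so the smallest enclosing circle has A_1A_3 as diameter.
Centre = midpoint of A_1A_3 = (3, -5.5), r² = 125/4 = 31.25.
Diameter = 2r = 2√(31.25) ≈ 11.18.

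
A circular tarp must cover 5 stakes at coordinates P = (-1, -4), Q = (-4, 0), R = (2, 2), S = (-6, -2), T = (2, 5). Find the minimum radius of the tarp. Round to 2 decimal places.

A smallest enclosing disk is always determined by at most three of the input points on its boundary.
The minimum enclosing circle is determined by three boundary points: P, S, T.
Their circumcentre is (-61/34, 43/34) with r² = 16385/578.
The farthest remaining point R is at distance² 8633/578 ≤ 16385/578.
r = √(16385/578) ≈ 5.32.

5.32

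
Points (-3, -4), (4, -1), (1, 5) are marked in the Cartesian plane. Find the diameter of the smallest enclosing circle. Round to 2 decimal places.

9.87

Call the three points A, B, C in the order given.
Side lengths²: AB² = 58, AC² = 97, BC² = 45.
Since AC² = 97 < 58 + 45 = 103, the triangle is acute, so the smallest enclosing circle is the circumcircle.
Circumcentre = (-25/34, 13/34), r² = 14065/578.
Diameter = 2r = 2√(14065/578) ≈ 9.87.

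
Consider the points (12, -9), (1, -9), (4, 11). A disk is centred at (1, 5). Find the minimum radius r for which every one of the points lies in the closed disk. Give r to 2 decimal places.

The required radius is the distance from (1, 5) to the farthest point.
Squared distances: 317, 196, 45.
Maximum is 317, attained at (12, -9).
r = √317 ≈ 17.80.

17.80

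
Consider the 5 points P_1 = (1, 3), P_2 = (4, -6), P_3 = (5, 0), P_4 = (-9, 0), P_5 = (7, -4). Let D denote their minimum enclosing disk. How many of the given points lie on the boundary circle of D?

2

A smallest enclosing disk is always determined by at most three of the input points on its boundary.
The farthest pair is P_4–P_5 with squared distance 272. The circle on this segment as diameter has centre (-1, -2) and r² = 272/4 = 68.
Check P_1: distance² to centre = 29 ≤ 68, so it lies inside.
All remaining points lie in this disk, and no smaller disk contains both endpoints, so this is the minimum enclosing circle.
The points at distance exactly r from the centre are P_4, P_5 — 2 points.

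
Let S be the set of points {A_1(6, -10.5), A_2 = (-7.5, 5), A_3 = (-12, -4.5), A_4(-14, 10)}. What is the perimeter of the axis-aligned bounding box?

Width = max x − min x = 6 − (-14) = 20.
Height = max y − min y = 10 − (-10.5) = 20.5.
Perimeter = 2(20 + 20.5) = 81.

81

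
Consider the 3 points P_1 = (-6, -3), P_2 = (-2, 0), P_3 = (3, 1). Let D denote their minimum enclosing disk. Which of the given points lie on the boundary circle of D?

P_1, P_3

Side lengths²: P_1P_2² = 25, P_1P_3² = 97, P_2P_3² = 26.
Since P_1P_3² = 97 ≥ 26 + 25 = 51, the angle opposite P_1P_3 is not acute, so the smallest enclosing circle has P_1P_3 as diameter.
Centre = midpoint of P_1P_3 = (-1.5, -1), r² = 97/4 = 24.25.
The points at distance exactly r from the centre are P_1, P_3 — 2 points.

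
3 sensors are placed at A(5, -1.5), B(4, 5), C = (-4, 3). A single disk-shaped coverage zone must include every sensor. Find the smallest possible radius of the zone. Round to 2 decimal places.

Side lengths²: AB² = 43.25, AC² = 101.25, BC² = 68.
Since AC² = 101.25 < 68 + 43.25 = 111.25, the triangle is acute, so the smallest enclosing circle is the circumcircle.
Circumcentre = (17/24, 7/6), r² = 14705/576.
r = √(14705/576) ≈ 5.05.

5.05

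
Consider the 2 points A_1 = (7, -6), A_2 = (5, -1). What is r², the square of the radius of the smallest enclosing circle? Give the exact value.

7.25

The smallest circle enclosing two points has them as diameter endpoints.
Centre = midpoint = (6, -3.5); r² = |A_1A_2|²/4 = 29/4 = 7.25.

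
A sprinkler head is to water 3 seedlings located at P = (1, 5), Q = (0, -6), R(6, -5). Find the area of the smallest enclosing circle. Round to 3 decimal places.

Side lengths²: PQ² = 122, PR² = 125, QR² = 37.
Since PR² = 125 < 122 + 37 = 159, the triangle is acute, so the smallest enclosing circle is the circumcircle.
Circumcentre = (57/26, -17/26), r² = 11285/338.
Area = π·r² = π·11285/338 ≈ 104.890.

104.890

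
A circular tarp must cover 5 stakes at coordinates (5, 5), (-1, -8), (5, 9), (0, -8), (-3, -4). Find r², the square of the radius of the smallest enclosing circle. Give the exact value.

81.25

The farthest pair is (-1, -8)–(5, 9) with squared distance 325. The circle on this segment as diameter has centre (2, 0.5) and r² = 325/4 = 81.25.
Check (5, 5): distance² to centre = 29.25 ≤ 81.25, so it lies inside.
All remaining points lie in this disk, and no smaller disk contains both endpoints, so this is the minimum enclosing circle.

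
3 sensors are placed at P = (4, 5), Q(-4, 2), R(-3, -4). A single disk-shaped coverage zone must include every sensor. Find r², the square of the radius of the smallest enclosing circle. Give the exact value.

Side lengths²: PQ² = 73, PR² = 130, QR² = 37.
Since PR² = 130 ≥ 73 + 37 = 110, the angle opposite PR is not acute, so the smallest enclosing circle has PR as diameter.
Centre = midpoint of PR = (0.5, 0.5), r² = 130/4 = 32.5.

32.5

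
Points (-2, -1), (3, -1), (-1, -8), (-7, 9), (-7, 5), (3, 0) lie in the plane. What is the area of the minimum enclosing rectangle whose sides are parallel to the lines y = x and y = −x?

138

In coordinates u = x + y, v = x − y the rectangle is axis-aligned; the map (x,y)→(u,v) scales areas by 2.
u-values: -3, 2, -9, 2, -2, 3; range = 3 − (-9) = 12.
v-values: -1, 4, 7, -16, -12, 3; range = 7 − (-16) = 23.
Area = (12 × 23) / 2 = 138.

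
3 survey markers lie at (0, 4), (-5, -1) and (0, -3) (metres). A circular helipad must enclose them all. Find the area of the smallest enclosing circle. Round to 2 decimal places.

Call the three points A, B, C in the order given.
Side lengths²: AB² = 50, AC² = 49, BC² = 29.
Since AB² = 50 < 49 + 29 = 78, the triangle is acute, so the smallest enclosing circle is the circumcircle.
Circumcentre = (-1.5, 0.5), r² = 14.5.
Area = π·r² = π·14.5 ≈ 45.55.

45.55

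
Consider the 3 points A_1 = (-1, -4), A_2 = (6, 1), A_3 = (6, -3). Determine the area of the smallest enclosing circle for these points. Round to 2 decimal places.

58.12

Side lengths²: A_1A_2² = 74, A_1A_3² = 50, A_2A_3² = 16.
Since A_1A_2² = 74 ≥ 50 + 16 = 66, the angle opposite A_1A_2 is not acute, so the smallest enclosing circle has A_1A_2 as diameter.
Centre = midpoint of A_1A_2 = (2.5, -1.5), r² = 74/4 = 18.5.
Area = π·r² = π·18.5 ≈ 58.12.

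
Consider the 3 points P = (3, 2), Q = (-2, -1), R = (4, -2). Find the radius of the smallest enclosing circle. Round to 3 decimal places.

Side lengths²: PQ² = 34, PR² = 17, QR² = 37.
Since QR² = 37 < 34 + 17 = 51, the triangle is acute, so the smallest enclosing circle is the circumcircle.
Circumcentre = (53/46, -27/46), r² = 10693/1058.
r = √(10693/1058) ≈ 3.179.

3.179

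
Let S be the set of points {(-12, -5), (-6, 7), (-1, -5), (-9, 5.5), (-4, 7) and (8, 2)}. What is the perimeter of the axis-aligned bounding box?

64

Width = max x − min x = 8 − (-12) = 20.
Height = max y − min y = 7 − (-5) = 12.
Perimeter = 2(20 + 12) = 64.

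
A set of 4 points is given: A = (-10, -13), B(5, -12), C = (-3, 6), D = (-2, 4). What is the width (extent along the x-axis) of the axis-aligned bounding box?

max x = 5, min x = -10, so width = 15.

15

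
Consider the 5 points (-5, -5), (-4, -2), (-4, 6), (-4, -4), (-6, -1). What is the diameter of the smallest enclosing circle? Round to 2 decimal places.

11.05

A smallest enclosing disk is always determined by at most three of the input points on its boundary.
The farthest pair is (-5, -5)–(-4, 6) with squared distance 122. The circle on this segment as diameter has centre (-4.5, 0.5) and r² = 122/4 = 30.5.
Check (-4, -2): distance² to centre = 6.5 ≤ 30.5, so it lies inside.
All remaining points lie in this disk, and no smaller disk contains both endpoints, so this is the minimum enclosing circle.
Diameter = 2r = 2√(30.5) ≈ 11.05.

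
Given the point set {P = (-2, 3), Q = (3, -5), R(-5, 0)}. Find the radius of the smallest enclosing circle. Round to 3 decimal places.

Side lengths²: PQ² = 89, PR² = 18, QR² = 89.
Since QR² = 89 < 89 + 18 = 107, the triangle is acute, so the smallest enclosing circle is the circumcircle.
Circumcentre = (-11/26, -41/26), r² = 7921/338.
r = √(7921/338) ≈ 4.841.

4.841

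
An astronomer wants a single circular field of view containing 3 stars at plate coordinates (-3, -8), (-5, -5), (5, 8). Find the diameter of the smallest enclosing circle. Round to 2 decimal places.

Call the three points A, B, C in the order given.
Side lengths²: AB² = 13, AC² = 320, BC² = 269.
Since AC² = 320 ≥ 269 + 13 = 282, the angle opposite AC is not acute, so the smallest enclosing circle has AC as diameter.
Centre = midpoint of AC = (1, 0), r² = 320/4 = 80.
Diameter = 2r = 2√80 ≈ 17.89.

17.89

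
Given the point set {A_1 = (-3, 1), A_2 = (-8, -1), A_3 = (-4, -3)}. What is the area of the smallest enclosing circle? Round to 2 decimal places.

Side lengths²: A_1A_2² = 29, A_1A_3² = 17, A_2A_3² = 20.
Since A_1A_2² = 29 < 20 + 17 = 37, the triangle is acute, so the smallest enclosing circle is the circumcircle.
Circumcentre = (-95/18, -5/9), r² = 2465/324.
Area = π·r² = π·2465/324 ≈ 23.90.

23.90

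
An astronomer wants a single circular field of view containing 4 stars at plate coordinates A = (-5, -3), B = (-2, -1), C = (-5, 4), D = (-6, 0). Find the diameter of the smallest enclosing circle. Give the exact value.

7

The minimum enclosing circle of a finite set is fixed by two of the points (as a diameter) or three (as a circumcircle).
The farthest pair is A–C with squared distance 49. The circle on this segment as diameter has centre (-5, 0.5) and r² = 49/4 = 12.25.
Check B: distance² to centre = 11.25 ≤ 12.25, so it lies inside.
All remaining points lie in this disk, and no smaller disk contains both endpoints, so this is the minimum enclosing circle.
Diameter = 2r = 2√(12.25) = 7.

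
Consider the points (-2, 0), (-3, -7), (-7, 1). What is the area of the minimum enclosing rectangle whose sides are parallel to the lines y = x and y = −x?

48

In coordinates u = x + y, v = x − y the rectangle is axis-aligned; the map (x,y)→(u,v) scales areas by 2.
u-values: -2, -10, -6; range = -2 − (-10) = 8.
v-values: -2, 4, -8; range = 4 − (-8) = 12.
Area = (8 × 12) / 2 = 48.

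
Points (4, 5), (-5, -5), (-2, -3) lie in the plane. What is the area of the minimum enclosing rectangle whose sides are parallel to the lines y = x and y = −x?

In coordinates u = x + y, v = x − y the rectangle is axis-aligned; the map (x,y)→(u,v) scales areas by 2.
u-values: 9, -10, -5; range = 9 − (-10) = 19.
v-values: -1, 0, 1; range = 1 − (-1) = 2.
Area = (19 × 2) / 2 = 19.

19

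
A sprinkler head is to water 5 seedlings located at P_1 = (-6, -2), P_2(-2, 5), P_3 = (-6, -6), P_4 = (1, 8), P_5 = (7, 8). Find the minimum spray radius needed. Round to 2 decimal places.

9.55

By Welzl's lemma the MEC is supported by two points (diametrically opposite) or three points (on a circumcircle).
The farthest pair is P_3–P_5 with squared distance 365. The circle on this segment as diameter has centre (0.5, 1) and r² = 365/4 = 91.25.
Check P_1: distance² to centre = 51.25 ≤ 91.25, so it lies inside.
All remaining points lie in this disk, and no smaller disk contains both endpoints, so this is the minimum enclosing circle.
r = √(91.25) ≈ 9.55.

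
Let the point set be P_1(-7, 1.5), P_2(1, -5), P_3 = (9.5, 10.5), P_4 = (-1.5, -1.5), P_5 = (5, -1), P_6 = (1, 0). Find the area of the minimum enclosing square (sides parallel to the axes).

The bounding box has width 16.5 and height 15.5.
An axis-aligned square enclosing the set must have side ≥ max(width, height).
So the minimum side is max(16.5, 15.5) = 16.5.
Area = 16.5² = 272.25.

272.25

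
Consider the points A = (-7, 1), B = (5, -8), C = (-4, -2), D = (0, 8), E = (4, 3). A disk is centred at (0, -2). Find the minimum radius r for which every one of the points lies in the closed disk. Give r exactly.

10

The required radius is the distance from (0, -2) to the farthest point.
Squared distances: 58, 61, 16, 100, 41.
Maximum is 100, attained at D.
r = √100 = 10.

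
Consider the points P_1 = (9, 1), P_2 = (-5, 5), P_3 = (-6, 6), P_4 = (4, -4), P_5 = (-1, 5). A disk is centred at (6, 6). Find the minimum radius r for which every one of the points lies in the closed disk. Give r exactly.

12

The required radius is the distance from (6, 6) to the farthest point.
Squared distances: 34, 122, 144, 104, 50.
Maximum is 144, attained at P_3.
r = √144 = 12.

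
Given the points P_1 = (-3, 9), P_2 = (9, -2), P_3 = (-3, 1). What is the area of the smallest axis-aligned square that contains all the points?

144

The bounding box has width 12 and height 11.
An axis-aligned square enclosing the set must have side ≥ max(width, height).
So the minimum side is max(12, 11) = 12.
Area = 12² = 144.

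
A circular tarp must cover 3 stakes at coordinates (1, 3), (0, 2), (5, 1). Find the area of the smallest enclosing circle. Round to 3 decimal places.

Call the three points A, B, C in the order given.
Side lengths²: AB² = 2, AC² = 20, BC² = 26.
Since BC² = 26 ≥ 20 + 2 = 22, the angle opposite BC is not acute, so the smallest enclosing circle has BC as diameter.
Centre = midpoint of BC = (2.5, 1.5), r² = 26/4 = 6.5.
Area = π·r² = π·6.5 ≈ 20.420.

20.420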